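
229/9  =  25 + 4/9  =  25.44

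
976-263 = 713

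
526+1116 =1642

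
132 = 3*44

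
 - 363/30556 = - 363/30556=- 0.01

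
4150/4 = 1037 + 1/2 = 1037.50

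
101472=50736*2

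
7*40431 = 283017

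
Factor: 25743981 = 3^1*31^1*276817^1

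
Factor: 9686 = 2^1*29^1*167^1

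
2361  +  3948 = 6309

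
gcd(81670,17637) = 1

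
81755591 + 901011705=982767296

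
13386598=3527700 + 9858898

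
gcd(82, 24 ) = 2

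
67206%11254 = 10936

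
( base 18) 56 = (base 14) 6C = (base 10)96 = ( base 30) 36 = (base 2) 1100000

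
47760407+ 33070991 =80831398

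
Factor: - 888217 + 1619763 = 2^1 * 365773^1 = 731546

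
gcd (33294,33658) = 2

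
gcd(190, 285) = 95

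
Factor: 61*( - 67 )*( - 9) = 36783 =3^2* 61^1 * 67^1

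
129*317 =40893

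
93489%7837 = 7282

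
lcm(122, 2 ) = 122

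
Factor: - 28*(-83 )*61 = 2^2*7^1*61^1*83^1 = 141764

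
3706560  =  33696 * 110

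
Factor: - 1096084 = - 2^2*11^1*29^1*859^1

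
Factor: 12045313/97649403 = 3^( - 1)*7^1*37^1*2857^( - 1) * 11393^( - 1) * 46507^1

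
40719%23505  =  17214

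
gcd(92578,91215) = 1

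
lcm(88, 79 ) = 6952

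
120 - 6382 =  - 6262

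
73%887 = 73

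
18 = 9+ 9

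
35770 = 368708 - 332938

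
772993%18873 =18073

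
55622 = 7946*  7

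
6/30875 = 6/30875 = 0.00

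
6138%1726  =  960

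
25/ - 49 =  - 25/49= - 0.51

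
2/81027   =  2/81027 = 0.00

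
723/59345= 723/59345  =  0.01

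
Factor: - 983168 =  - 2^7 * 7681^1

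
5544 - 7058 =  - 1514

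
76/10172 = 19/2543 = 0.01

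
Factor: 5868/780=489/65=3^1 * 5^ ( - 1)*13^( - 1 )*163^1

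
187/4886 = 187/4886 = 0.04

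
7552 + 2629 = 10181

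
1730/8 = 865/4 = 216.25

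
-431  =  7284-7715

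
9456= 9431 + 25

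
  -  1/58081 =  - 1/58081= -  0.00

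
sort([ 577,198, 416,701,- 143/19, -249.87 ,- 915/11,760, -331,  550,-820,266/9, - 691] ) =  [ - 820, - 691, - 331,-249.87, - 915/11, - 143/19,266/9,198, 416,550,577 , 701  ,  760] 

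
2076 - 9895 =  - 7819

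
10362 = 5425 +4937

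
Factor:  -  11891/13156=-47/52  =  -2^(-2 )*13^(-1 )*47^1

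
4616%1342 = 590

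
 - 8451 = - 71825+63374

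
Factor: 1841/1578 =2^(  -  1)*3^( - 1) * 7^1 = 7/6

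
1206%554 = 98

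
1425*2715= 3868875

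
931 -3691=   - 2760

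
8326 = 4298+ 4028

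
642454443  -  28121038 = 614333405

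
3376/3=1125 + 1/3 = 1125.33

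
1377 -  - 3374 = 4751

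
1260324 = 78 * 16158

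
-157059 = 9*(-17451 ) 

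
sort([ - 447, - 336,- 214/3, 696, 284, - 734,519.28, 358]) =[  -  734, - 447, - 336, - 214/3, 284 , 358,519.28,696 ] 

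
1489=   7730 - 6241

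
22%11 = 0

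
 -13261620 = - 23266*570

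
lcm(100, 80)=400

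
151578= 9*16842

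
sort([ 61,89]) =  [ 61 , 89]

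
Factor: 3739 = 3739^1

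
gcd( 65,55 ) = 5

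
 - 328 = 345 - 673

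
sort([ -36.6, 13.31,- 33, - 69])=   [ - 69,-36.6, - 33, 13.31 ] 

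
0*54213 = 0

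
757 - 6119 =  -5362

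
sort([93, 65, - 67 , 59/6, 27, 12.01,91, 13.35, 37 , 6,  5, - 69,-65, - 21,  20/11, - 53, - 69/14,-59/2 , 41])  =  [-69,- 67,-65,-53,  -  59/2, - 21, - 69/14, 20/11, 5, 6, 59/6,12.01, 13.35, 27,37,41,65, 91 , 93]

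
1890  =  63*30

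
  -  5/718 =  -5/718 = - 0.01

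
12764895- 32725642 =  - 19960747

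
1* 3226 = 3226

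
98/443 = 98/443 = 0.22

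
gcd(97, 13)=1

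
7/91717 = 7/91717=0.00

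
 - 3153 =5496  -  8649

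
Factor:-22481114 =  - 2^1*11240557^1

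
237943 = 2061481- 1823538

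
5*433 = 2165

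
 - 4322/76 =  - 57 + 5/38 = - 56.87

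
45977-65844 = -19867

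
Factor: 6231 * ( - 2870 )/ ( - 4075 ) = 2^1*3^1 * 5^(  -  1)* 7^1 * 31^1*41^1* 67^1*163^( - 1) =3576594/815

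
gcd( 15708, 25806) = 1122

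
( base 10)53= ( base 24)25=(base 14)3B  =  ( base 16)35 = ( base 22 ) 29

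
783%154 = 13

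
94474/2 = 47237 = 47237.00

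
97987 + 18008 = 115995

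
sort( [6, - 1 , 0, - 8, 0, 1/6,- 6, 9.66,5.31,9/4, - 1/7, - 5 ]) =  [ - 8, -6, - 5, - 1,-1/7 , 0, 0, 1/6, 9/4,  5.31 , 6,9.66]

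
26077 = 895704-869627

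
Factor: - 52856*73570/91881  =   - 2^4*3^ ( - 3)*5^1*7^1*41^(-1)*83^(- 1 )*1051^1*6607^1  =  - 3888615920/91881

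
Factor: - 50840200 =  - 2^3*5^2*17^1 * 19^1*787^1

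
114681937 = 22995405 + 91686532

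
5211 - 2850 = 2361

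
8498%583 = 336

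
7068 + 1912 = 8980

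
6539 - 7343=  - 804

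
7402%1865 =1807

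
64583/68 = 949 + 3/4 = 949.75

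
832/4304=52/269 = 0.19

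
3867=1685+2182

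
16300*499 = 8133700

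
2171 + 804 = 2975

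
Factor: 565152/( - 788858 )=  -  48/67 = -  2^4 * 3^1*67^(  -  1)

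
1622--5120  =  6742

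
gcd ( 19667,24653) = 277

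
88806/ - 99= - 898 + 32/33 =- 897.03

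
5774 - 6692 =-918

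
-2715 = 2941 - 5656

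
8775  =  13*675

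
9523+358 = 9881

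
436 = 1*436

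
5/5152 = 5/5152 = 0.00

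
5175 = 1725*3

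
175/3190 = 35/638 =0.05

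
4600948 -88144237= - 83543289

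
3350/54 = 62+1/27 = 62.04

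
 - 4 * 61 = -244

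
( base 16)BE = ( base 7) 361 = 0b10111110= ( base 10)190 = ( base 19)a0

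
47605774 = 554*85931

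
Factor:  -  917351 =-157^1*5843^1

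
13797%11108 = 2689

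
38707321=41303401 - 2596080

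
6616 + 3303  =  9919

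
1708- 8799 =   -  7091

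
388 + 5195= 5583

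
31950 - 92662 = - 60712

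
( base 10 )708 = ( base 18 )236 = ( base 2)1011000100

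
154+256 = 410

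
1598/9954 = 799/4977 = 0.16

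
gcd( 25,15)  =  5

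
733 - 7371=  - 6638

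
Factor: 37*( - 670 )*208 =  - 2^5 * 5^1*13^1*37^1*67^1 = - 5156320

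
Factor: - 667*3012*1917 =-2^2*3^4*23^1*29^1*71^1*251^1 = - 3851260668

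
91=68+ 23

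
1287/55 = 23+2/5 = 23.40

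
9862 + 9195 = 19057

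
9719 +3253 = 12972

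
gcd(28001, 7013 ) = 1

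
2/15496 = 1/7748 = 0.00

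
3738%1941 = 1797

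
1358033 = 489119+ 868914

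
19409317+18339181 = 37748498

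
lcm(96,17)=1632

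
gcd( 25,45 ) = 5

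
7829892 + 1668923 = 9498815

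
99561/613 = 162 + 255/613 = 162.42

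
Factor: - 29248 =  - 2^6*457^1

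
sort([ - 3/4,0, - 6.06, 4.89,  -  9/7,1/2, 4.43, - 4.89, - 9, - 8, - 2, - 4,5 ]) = [-9,-8, - 6.06  , - 4.89, - 4, - 2, - 9/7,  -  3/4, 0, 1/2,  4.43,  4.89, 5] 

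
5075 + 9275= 14350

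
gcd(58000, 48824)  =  8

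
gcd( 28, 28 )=28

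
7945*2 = 15890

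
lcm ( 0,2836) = 0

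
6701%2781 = 1139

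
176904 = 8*22113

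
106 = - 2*( - 53 )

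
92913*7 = 650391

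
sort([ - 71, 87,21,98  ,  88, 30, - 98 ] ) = [ - 98, - 71, 21,  30,87, 88,98] 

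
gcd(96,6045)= 3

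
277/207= 1+70/207 = 1.34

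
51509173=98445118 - 46935945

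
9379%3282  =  2815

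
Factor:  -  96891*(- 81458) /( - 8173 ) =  - 7892547078/8173 = -2^1*3^1*11^( - 1 )*13^2*241^1*743^(  -  1)*32297^1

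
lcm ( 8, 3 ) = 24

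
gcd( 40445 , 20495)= 5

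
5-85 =-80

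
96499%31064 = 3307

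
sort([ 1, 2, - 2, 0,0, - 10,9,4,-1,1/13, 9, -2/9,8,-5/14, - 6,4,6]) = [ - 10, - 6,-2 , - 1,-5/14, - 2/9,0, 0, 1/13,1,2, 4,4, 6,8,9 , 9]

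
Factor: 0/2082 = 0^1 = 0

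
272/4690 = 136/2345  =  0.06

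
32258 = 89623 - 57365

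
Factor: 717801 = 3^1*7^2*19^1*257^1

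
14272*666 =9505152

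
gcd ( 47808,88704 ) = 576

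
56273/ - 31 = - 1816 + 23/31= - 1815.26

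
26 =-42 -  - 68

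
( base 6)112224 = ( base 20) 13JC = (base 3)111011021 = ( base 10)9592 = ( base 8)22570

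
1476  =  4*369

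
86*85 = 7310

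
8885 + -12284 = - 3399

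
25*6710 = 167750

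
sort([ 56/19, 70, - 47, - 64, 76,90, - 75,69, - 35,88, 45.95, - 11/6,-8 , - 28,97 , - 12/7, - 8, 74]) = [ - 75, - 64 ,-47,-35,  -  28, - 8 ,-8, - 11/6, - 12/7,56/19, 45.95 , 69,70,74, 76,88, 90,97]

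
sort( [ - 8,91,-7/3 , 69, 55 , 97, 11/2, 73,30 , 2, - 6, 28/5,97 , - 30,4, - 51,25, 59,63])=[ - 51,  -  30, - 8, - 6,-7/3, 2,4  ,  11/2,  28/5,25,  30,55, 59 , 63,69 , 73,91,97, 97 ] 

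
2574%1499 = 1075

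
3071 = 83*37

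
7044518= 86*81913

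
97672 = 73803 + 23869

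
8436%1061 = 1009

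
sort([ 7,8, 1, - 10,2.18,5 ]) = [-10,1, 2.18,5, 7, 8]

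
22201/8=22201/8  =  2775.12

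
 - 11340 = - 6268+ - 5072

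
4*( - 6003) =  - 24012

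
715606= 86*8321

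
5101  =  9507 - 4406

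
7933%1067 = 464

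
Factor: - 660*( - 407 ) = 2^2*3^1*5^1 * 11^2*37^1= 268620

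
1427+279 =1706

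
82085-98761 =- 16676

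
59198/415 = 59198/415 = 142.65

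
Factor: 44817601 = 44817601^1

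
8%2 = 0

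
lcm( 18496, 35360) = 1202240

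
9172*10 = 91720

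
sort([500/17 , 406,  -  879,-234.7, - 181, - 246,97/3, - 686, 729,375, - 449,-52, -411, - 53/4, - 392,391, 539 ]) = [-879, - 686 , - 449, - 411, - 392, - 246 , - 234.7, - 181 , - 52, - 53/4,  500/17,97/3,375,391,406,539 , 729]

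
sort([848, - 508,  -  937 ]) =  [ - 937, - 508,848]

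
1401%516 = 369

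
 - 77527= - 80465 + 2938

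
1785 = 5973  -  4188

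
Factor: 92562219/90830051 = 3^2*13^(-1)*19^( - 1)*367733^( - 1)*10284691^1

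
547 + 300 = 847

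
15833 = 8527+7306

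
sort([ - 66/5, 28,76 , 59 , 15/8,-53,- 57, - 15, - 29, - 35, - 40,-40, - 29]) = [ - 57, - 53, - 40,- 40, - 35,  -  29, - 29, - 15, - 66/5, 15/8,28,59, 76] 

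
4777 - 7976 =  - 3199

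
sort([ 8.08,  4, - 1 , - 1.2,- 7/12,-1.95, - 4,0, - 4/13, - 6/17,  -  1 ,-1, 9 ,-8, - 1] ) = [ -8, - 4,-1.95, - 1.2 , - 1 , -1,-1 , - 1, - 7/12 , - 6/17,  -  4/13,0 , 4, 8.08, 9]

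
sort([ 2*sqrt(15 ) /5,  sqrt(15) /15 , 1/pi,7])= [sqrt(15) /15,1/pi,  2*sqrt(15 ) /5,7]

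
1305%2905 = 1305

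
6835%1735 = 1630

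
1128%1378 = 1128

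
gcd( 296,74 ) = 74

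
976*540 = 527040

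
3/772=3/772=0.00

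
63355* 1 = 63355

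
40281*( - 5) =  - 201405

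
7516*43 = 323188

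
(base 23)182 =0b1011001011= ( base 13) 430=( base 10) 715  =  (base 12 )4b7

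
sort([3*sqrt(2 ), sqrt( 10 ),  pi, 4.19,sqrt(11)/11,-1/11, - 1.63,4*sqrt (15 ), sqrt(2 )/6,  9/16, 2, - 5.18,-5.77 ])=[ - 5.77, - 5.18, - 1.63, - 1/11, sqrt(2) /6, sqrt ( 11 )/11, 9/16, 2, pi,sqrt(10), 4.19 , 3*sqrt( 2), 4*sqrt (15) ]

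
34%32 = 2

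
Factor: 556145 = 5^1*111229^1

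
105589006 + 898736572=1004325578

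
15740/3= 5246 +2/3 = 5246.67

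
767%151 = 12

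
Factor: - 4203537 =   -  3^1*13^2*8291^1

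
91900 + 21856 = 113756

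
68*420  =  28560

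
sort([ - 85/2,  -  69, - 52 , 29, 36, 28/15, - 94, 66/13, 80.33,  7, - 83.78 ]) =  [ - 94, - 83.78, - 69,-52,  -  85/2, 28/15, 66/13, 7, 29, 36,80.33 ]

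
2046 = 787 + 1259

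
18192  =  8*2274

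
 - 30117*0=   0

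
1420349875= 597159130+823190745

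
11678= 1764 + 9914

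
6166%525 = 391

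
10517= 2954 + 7563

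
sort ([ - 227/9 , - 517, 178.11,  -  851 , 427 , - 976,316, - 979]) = [ - 979, - 976, - 851 , - 517, - 227/9 , 178.11,316 , 427]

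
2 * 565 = 1130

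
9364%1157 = 108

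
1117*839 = 937163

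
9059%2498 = 1565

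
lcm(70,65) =910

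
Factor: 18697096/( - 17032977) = - 2^3*3^(-3 )*11^1*13^( - 1)*48527^( - 1) * 212467^1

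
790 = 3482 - 2692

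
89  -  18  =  71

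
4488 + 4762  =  9250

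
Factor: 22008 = 2^3*3^1* 7^1 * 131^1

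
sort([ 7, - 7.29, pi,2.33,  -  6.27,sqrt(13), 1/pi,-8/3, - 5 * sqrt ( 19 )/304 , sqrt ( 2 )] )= [ - 7.29, - 6.27, - 8/3,  -  5*sqrt(19 )/304, 1/pi,sqrt(2), 2.33, pi, sqrt( 13), 7]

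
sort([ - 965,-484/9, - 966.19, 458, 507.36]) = [-966.19,-965,-484/9, 458,507.36 ] 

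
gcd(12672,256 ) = 128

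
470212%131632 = 75316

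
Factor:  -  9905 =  - 5^1 *7^1 * 283^1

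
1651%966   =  685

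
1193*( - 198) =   -  236214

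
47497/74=641 + 63/74 =641.85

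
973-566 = 407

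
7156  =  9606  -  2450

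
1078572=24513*44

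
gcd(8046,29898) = 18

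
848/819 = 1+29/819  =  1.04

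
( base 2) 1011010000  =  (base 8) 1320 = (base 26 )11i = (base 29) oo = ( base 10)720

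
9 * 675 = 6075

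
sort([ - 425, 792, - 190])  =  [ - 425, - 190,792 ]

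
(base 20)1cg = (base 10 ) 656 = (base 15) 2db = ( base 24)138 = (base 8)1220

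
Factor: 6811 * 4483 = 7^2*139^1*4483^1 = 30533713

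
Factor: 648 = 2^3*3^4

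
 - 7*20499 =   -  143493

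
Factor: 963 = 3^2*107^1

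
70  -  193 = -123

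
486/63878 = 243/31939=0.01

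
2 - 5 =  - 3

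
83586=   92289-8703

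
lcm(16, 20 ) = 80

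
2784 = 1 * 2784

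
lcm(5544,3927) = 94248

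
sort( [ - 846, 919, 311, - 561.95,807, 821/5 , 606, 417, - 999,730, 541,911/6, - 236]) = [ - 999,-846,- 561.95  , - 236,911/6,821/5, 311, 417,  541, 606, 730,807, 919]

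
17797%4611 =3964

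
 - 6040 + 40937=34897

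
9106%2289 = 2239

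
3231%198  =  63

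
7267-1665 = 5602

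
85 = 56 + 29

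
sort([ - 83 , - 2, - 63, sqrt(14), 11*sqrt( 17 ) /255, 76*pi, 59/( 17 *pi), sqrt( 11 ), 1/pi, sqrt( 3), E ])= [ - 83, - 63, - 2, 11*sqrt(17)/255, 1/pi, 59/(17*pi),sqrt(3), E, sqrt(11 ), sqrt( 14), 76*pi ]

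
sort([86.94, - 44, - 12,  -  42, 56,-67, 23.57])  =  [- 67, - 44, - 42, - 12, 23.57, 56  ,  86.94]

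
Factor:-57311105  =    -  5^1*29^1*89^1*4441^1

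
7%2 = 1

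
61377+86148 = 147525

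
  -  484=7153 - 7637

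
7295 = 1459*5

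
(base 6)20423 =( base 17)98E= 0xABF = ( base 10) 2751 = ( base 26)41l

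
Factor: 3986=2^1*1993^1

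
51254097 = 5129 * 9993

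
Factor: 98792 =2^3*53^1*233^1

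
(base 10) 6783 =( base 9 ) 10266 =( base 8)15177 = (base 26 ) A0N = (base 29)81q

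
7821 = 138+7683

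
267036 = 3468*77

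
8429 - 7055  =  1374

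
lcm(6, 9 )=18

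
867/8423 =867/8423 = 0.10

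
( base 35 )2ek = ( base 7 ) 11426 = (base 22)62c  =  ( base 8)5620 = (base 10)2960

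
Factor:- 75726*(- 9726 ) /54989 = 736511076/54989 =2^2 * 3^3*7^1*11^(  -  1)*601^1 *1621^1*4999^(  -  1) 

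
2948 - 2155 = 793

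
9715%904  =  675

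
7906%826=472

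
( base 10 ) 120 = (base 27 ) 4C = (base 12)a0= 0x78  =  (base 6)320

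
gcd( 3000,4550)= 50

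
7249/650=11 + 99/650 = 11.15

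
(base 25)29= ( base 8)73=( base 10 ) 59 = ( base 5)214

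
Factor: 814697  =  13^1*29^1 * 2161^1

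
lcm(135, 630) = 1890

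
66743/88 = 66743/88 = 758.44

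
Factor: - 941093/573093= -3^( - 2)*37^( - 1 )*1721^ ( - 1)*941093^1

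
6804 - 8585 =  - 1781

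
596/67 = 596/67 = 8.90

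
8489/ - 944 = -9+7/944 = - 8.99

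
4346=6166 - 1820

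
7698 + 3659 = 11357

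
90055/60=1500 + 11/12  =  1500.92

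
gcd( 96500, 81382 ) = 2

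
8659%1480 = 1259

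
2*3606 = 7212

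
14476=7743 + 6733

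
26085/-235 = - 111/1 = -  111.00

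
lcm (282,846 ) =846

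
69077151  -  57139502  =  11937649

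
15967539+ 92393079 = 108360618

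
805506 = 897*898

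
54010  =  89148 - 35138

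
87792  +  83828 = 171620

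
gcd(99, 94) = 1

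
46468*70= 3252760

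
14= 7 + 7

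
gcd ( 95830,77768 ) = 2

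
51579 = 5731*9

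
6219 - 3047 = 3172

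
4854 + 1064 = 5918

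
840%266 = 42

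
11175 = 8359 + 2816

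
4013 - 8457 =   -  4444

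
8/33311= 8/33311 = 0.00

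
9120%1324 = 1176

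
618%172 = 102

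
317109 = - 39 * ( - 8131)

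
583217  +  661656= 1244873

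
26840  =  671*40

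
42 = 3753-3711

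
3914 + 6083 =9997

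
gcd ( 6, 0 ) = 6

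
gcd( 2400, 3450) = 150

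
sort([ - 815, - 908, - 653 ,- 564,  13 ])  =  [ - 908 ,-815, - 653 , -564, 13]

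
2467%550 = 267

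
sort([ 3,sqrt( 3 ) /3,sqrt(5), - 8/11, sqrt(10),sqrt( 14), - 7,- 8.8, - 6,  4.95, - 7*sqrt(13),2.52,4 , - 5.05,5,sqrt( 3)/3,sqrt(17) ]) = [- 7 * sqrt( 13), - 8.8,-7, - 6, - 5.05, - 8/11, sqrt (3 )/3,sqrt( 3 ) /3 , sqrt( 5 ),2.52, 3,sqrt( 10),sqrt( 14 ),4, sqrt(17),4.95, 5 ]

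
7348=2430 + 4918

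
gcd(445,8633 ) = 89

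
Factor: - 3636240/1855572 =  - 303020/154631=- 2^2*5^1*101^( -1) * 109^1*139^1*1531^( - 1 ) 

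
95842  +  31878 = 127720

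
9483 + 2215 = 11698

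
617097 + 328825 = 945922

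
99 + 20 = 119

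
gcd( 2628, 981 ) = 9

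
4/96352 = 1/24088 =0.00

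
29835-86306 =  - 56471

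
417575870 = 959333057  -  541757187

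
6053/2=6053/2=3026.50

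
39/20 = 1 + 19/20 = 1.95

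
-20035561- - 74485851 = 54450290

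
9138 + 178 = 9316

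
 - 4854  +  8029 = 3175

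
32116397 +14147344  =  46263741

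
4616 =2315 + 2301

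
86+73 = 159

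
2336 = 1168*2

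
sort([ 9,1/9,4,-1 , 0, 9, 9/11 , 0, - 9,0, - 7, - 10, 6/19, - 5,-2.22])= [-10,-9, - 7, - 5,-2.22,-1, 0, 0, 0,  1/9,  6/19, 9/11,4,  9,9] 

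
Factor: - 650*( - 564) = 366600=   2^3*3^1* 5^2*13^1*47^1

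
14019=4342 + 9677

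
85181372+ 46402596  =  131583968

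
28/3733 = 28/3733 = 0.01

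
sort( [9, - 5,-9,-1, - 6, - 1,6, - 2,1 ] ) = [ - 9, - 6, - 5, - 2, - 1, - 1, 1,6 , 9] 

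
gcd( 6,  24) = 6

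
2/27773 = 2/27773 = 0.00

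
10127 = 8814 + 1313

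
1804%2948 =1804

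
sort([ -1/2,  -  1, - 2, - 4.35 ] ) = [-4.35, - 2,  -  1, - 1/2 ]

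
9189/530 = 17  +  179/530  =  17.34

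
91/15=6 + 1/15 =6.07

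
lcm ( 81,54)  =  162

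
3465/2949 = 1+172/983 = 1.17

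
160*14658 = 2345280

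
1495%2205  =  1495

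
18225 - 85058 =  - 66833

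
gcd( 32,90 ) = 2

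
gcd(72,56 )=8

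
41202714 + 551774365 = 592977079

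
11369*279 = 3171951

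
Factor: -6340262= - 2^1*19^1*166849^1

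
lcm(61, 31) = 1891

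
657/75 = 219/25 = 8.76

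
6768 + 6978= 13746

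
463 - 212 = 251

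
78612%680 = 412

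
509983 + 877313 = 1387296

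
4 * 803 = 3212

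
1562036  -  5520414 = - 3958378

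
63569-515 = 63054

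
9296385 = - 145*(  -  64113) 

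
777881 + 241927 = 1019808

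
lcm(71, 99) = 7029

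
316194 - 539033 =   -  222839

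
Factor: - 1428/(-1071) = 2^2* 3^( - 1) = 4/3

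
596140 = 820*727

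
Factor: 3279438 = 2^1*3^2*19^1* 43^1*223^1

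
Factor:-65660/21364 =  - 5^1 * 67^1*109^( - 1 ) = - 335/109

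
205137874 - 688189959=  - 483052085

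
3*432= 1296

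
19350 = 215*90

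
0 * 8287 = 0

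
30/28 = 15/14 = 1.07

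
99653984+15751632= 115405616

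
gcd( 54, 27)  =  27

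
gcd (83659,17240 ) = 1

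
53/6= 8  +  5/6 = 8.83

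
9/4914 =1/546= 0.00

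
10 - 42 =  - 32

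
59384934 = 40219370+19165564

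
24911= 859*29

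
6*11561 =69366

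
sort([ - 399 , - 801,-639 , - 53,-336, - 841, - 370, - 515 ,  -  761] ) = [ - 841,-801 , - 761 , - 639, - 515, - 399,-370, - 336,-53 ] 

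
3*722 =2166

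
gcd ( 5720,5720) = 5720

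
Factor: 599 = 599^1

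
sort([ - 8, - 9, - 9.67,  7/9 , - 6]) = [ - 9.67, - 9,-8, - 6,  7/9] 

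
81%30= 21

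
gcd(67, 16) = 1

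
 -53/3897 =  - 1  +  3844/3897   =  - 0.01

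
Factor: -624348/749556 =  - 369/443 = - 3^2 *41^1*443^( - 1) 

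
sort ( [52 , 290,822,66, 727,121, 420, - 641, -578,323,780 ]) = [ - 641,  -  578 , 52, 66,121, 290,323,420,727,780, 822 ]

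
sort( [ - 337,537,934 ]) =[ - 337, 537, 934 ]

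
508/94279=508/94279 = 0.01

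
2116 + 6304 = 8420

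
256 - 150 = 106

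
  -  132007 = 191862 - 323869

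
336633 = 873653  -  537020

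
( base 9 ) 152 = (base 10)128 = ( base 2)10000000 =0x80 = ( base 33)3T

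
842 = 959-117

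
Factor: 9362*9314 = 87197668 = 2^2*31^1*151^1*4657^1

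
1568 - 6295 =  - 4727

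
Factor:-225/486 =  - 2^( - 1)*3^(-3 )*5^2 = -25/54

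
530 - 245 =285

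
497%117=29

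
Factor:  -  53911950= -2^1*3^1*5^2*107^1*3359^1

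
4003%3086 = 917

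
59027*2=118054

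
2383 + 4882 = 7265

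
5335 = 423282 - 417947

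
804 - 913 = - 109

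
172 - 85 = 87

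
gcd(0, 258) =258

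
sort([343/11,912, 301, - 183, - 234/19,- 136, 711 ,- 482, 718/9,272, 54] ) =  [ - 482, - 183, - 136, - 234/19,343/11,54,718/9, 272, 301, 711, 912 ]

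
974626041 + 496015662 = 1470641703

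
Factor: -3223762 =-2^1*1611881^1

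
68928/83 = 830+ 38/83 = 830.46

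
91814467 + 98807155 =190621622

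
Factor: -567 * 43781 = - 3^4 * 7^1*43781^1 = - 24823827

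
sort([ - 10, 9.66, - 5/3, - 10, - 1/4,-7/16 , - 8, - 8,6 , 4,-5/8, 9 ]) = [ - 10 , - 10 , - 8, - 8,-5/3, - 5/8, - 7/16,  -  1/4, 4, 6, 9,  9.66] 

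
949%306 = 31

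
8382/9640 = 4191/4820 = 0.87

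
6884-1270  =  5614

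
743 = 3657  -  2914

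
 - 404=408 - 812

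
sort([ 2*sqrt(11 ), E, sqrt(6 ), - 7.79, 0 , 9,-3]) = [ - 7.79, - 3,0, sqrt ( 6 ), E,2*sqrt(11 ), 9 ]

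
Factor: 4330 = 2^1*5^1 * 433^1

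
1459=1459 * 1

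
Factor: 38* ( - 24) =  - 912= - 2^4*3^1* 19^1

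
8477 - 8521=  - 44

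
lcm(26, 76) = 988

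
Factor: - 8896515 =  - 3^1*5^1*23^1*107^1 * 241^1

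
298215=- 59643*( - 5)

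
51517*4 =206068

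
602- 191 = 411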